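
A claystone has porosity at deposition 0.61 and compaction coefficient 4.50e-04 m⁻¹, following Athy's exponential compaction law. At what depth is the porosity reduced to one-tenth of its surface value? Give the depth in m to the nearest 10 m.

5120 m

Working in km (1 km = 1000 m; c in km⁻¹ = c in m⁻¹ × 1000):
φ/φ₀ = 1/10 ⇒ exp(−c·z) = 1/10 ⇒ z = ln(10) / c
z = 2.3026 / 0.45 = 5.117 km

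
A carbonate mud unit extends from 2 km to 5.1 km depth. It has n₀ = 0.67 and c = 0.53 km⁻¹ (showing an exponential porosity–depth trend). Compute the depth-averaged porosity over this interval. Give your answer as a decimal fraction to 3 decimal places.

0.114

⟨n⟩ = (1/(z₂−z₁)) ∫ n₀ e^(−cz) dz = n₀·(e^(−c·z₁) − e^(−c·z₂)) / (c·(z₂−z₁))
e^(−0.53×2) = 0.3465; e^(−0.53×5.1) = 0.0670
⟨n⟩ = 0.67 × (0.3465 − 0.0670) / (0.53 × 3.1) = 0.67 × 0.1701 = 0.1140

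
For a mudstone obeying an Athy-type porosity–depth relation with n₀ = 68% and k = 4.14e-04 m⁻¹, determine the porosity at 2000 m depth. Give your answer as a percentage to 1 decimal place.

29.7%

Working in km (1 km = 1000 m; k in km⁻¹ = k in m⁻¹ × 1000):
n = n₀·exp(−k·d) = 0.68 × exp(−0.414 × 2) = 0.68 × exp(−0.828)
  = 0.68 × 0.4369 = 0.2971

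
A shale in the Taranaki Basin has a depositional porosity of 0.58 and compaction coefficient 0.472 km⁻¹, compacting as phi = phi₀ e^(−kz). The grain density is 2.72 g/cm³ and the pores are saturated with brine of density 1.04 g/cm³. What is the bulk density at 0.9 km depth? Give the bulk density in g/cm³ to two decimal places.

2.08 g/cm³

Porosity at depth: phi = 0.58·exp(−0.472×0.9) = 0.58×0.6539 = 0.3793
Bulk density: ρ_b = (1−phi)ρ_g + phi·ρ_f = 0.6207×2.72 + 0.3793×1.04
       = 1.688 + 0.394 = 2.083 g/cm³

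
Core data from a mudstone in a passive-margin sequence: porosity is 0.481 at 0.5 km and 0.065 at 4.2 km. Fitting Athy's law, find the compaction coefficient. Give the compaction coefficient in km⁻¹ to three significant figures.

Athy: φ(Z) = φ₀ e^(−βZ) ⇒ φ₁/φ₂ = e^{β(Z₂−Z₁)} ⇒ β = ln(φ₁/φ₂)/(Z₂−Z₁)
β = ln(0.481/0.065) / (4.2 − 0.5) = ln(7.4) / 3.7 = 2.0015 / 3.7 = 0.5409 km⁻¹

0.541 km⁻¹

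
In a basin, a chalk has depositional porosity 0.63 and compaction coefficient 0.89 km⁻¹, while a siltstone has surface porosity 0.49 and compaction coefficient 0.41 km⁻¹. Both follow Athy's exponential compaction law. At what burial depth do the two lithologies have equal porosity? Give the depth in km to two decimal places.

Set n₀ₐ e^(−kₐZ) = n₀ᵦ e^(−kᵦZ) ⇒ ln(n₀ₐ/n₀ᵦ) = (kₐ − kᵦ)·Z
Z = ln(0.63/0.49) / (0.89 − 0.41) = 0.2513 / 0.48 = 0.524 km

0.52 km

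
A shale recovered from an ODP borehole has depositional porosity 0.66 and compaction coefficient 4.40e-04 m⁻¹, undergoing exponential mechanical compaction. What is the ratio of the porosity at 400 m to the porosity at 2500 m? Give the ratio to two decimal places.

Working in km (1 km = 1000 m; k in km⁻¹ = k in m⁻¹ × 1000):
phi(z₁)/phi(z₂) = e^(−k·z₁)/e^(−k·z₂) = e^{k(z₂−z₁)}
= exp(0.44 × 2.1) = exp(0.924) = 2.5193

2.52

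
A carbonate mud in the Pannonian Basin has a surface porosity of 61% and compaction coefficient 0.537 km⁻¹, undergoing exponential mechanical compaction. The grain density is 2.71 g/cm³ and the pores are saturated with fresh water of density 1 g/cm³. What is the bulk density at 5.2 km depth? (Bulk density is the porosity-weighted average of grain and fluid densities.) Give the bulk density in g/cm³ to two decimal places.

2.65 g/cm³

Porosity at depth: n = 0.61·exp(−0.537×5.2) = 0.61×0.0613 = 0.0374
Bulk density: ρ_b = (1−n)ρ_g + n·ρ_f = 0.9626×2.71 + 0.0374×1
       = 2.609 + 0.037 = 2.646 g/cm³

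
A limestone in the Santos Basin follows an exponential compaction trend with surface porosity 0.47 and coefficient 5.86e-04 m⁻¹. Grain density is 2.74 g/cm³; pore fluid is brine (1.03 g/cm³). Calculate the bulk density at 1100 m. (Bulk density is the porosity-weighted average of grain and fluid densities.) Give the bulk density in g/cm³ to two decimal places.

Working in km (1 km = 1000 m; k in km⁻¹ = k in m⁻¹ × 1000):
Porosity at depth: φ = 0.47·exp(−0.586×1.1) = 0.47×0.5249 = 0.2467
Bulk density: ρ_b = (1−φ)ρ_g + φ·ρ_f = 0.7533×2.74 + 0.2467×1.03
       = 2.064 + 0.254 = 2.318 g/cm³

2.32 g/cm³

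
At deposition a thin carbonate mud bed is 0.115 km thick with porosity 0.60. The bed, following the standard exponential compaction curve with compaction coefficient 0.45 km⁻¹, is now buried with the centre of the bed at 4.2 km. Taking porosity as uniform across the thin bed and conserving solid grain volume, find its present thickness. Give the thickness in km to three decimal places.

0.051 km

Porosity at 4.2 km: n = 0.6·exp(−0.45×4.2) = 0.0906
Solid-volume conservation: h(1−n) = h₀(1−n₀) ⇒ h = h₀·(1−n₀)/(1−n)
h = 0.115 × (1 − 0.6)/(1 − 0.0906) = 0.115 × 0.4399 = 0.0506 km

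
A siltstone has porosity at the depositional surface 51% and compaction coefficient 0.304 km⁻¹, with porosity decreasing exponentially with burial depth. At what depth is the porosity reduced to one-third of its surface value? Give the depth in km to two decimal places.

3.61 km

φ/φ₀ = 1/3 ⇒ exp(−c·z) = 1/3 ⇒ z = ln(3) / c
z = 1.0986 / 0.304 = 3.614 km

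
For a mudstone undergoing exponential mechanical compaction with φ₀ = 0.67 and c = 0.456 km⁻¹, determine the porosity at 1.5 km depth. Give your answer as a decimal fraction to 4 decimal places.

0.3381

φ = φ₀·exp(−c·z) = 0.67 × exp(−0.456 × 1.5) = 0.67 × exp(−0.684)
  = 0.67 × 0.5046 = 0.3381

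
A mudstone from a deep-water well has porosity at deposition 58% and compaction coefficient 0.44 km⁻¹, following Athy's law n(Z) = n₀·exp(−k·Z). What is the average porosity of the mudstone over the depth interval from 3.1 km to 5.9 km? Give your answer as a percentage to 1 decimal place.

8.5%

⟨n⟩ = (1/(Z₂−Z₁)) ∫ n₀ e^(−kZ) dZ = n₀·(e^(−k·Z₁) − e^(−k·Z₂)) / (k·(Z₂−Z₁))
e^(−0.44×3.1) = 0.2556; e^(−0.44×5.9) = 0.0746
⟨n⟩ = 0.58 × (0.2556 − 0.0746) / (0.44 × 2.8) = 0.58 × 0.1470 = 0.0852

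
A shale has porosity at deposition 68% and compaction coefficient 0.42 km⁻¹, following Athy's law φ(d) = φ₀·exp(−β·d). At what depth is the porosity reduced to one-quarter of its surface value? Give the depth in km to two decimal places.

3.30 km

φ/φ₀ = 1/4 ⇒ exp(−β·d) = 1/4 ⇒ d = ln(4) / β
d = 1.3863 / 0.42 = 3.301 km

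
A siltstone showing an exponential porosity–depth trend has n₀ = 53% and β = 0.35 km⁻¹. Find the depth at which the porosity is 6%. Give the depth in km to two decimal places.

Invert Athy's law: Z = ln(n₀/n) / β
Z = ln(0.53/0.06) / 0.35 = ln(8.833) / 0.35 = 2.1785 / 0.35 = 6.224 km

6.22 km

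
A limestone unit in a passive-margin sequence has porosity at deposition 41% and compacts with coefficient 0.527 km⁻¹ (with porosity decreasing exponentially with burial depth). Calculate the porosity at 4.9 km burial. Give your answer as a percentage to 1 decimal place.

3.1%

phi = phi₀·exp(−c·d) = 0.41 × exp(−0.527 × 4.9) = 0.41 × exp(−2.582)
  = 0.41 × 0.0756 = 0.0310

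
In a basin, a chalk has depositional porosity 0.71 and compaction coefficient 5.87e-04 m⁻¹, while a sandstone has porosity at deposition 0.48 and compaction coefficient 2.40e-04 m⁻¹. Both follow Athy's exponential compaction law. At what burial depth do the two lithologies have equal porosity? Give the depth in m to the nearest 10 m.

Working in km (1 km = 1000 m; c in km⁻¹ = c in m⁻¹ × 1000):
Set n₀ₐ e^(−cₐZ) = n₀ᵦ e^(−cᵦZ) ⇒ ln(n₀ₐ/n₀ᵦ) = (cₐ − cᵦ)·Z
Z = ln(0.71/0.48) / (0.587 − 0.24) = 0.3915 / 0.347 = 1.128 km

1130 m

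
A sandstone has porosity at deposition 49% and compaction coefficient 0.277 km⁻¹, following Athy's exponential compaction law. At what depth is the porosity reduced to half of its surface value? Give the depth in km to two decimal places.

2.50 km

φ/φ₀ = 1/2 ⇒ exp(−β·Z) = 1/2 ⇒ Z = ln(2) / β
Z = 0.6931 / 0.277 = 2.502 km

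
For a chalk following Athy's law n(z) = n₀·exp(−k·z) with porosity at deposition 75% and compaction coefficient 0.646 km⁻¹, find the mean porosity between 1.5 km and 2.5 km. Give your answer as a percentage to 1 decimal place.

21.0%

⟨n⟩ = (1/(z₂−z₁)) ∫ n₀ e^(−kz) dz = n₀·(e^(−k·z₁) − e^(−k·z₂)) / (k·(z₂−z₁))
e^(−0.646×1.5) = 0.3795; e^(−0.646×2.5) = 0.1989
⟨n⟩ = 0.75 × (0.3795 − 0.1989) / (0.646 × 1) = 0.75 × 0.2795 = 0.2096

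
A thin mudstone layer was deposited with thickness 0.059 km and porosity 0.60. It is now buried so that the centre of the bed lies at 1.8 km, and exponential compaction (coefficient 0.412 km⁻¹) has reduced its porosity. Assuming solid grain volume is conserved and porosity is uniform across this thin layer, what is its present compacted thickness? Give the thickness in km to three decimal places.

0.033 km

Porosity at 1.8 km: φ = 0.6·exp(−0.412×1.8) = 0.2858
Solid-volume conservation: h(1−φ) = h₀(1−φ₀) ⇒ h = h₀·(1−φ₀)/(1−φ)
h = 0.059 × (1 − 0.6)/(1 − 0.2858) = 0.059 × 0.5601 = 0.0330 km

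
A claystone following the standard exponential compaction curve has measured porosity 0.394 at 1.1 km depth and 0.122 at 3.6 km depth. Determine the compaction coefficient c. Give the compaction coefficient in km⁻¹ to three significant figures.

Athy: n(Z) = n₀ e^(−cZ) ⇒ n₁/n₂ = e^{c(Z₂−Z₁)} ⇒ c = ln(n₁/n₂)/(Z₂−Z₁)
c = ln(0.394/0.122) / (3.6 − 1.1) = ln(3.23) / 2.5 = 1.1723 / 2.5 = 0.4689 km⁻¹

0.469 km⁻¹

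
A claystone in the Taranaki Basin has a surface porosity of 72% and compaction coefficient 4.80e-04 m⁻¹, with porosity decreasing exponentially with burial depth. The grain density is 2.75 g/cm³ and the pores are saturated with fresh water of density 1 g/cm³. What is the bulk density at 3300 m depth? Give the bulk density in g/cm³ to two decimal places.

2.49 g/cm³

Working in km (1 km = 1000 m; β in km⁻¹ = β in m⁻¹ × 1000):
Porosity at depth: n = 0.72·exp(−0.48×3.3) = 0.72×0.2052 = 0.1477
Bulk density: ρ_b = (1−n)ρ_g + n·ρ_f = 0.8523×2.75 + 0.1477×1
       = 2.344 + 0.148 = 2.492 g/cm³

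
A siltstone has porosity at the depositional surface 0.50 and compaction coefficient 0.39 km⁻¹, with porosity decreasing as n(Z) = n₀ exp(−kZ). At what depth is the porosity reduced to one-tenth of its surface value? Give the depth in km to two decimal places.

5.90 km

n/n₀ = 1/10 ⇒ exp(−k·Z) = 1/10 ⇒ Z = ln(10) / k
Z = 2.3026 / 0.39 = 5.904 km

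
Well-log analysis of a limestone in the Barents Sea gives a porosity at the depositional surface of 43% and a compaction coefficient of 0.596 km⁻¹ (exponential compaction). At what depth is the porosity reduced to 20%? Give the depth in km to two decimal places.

1.28 km

Invert Athy's law: d = ln(n₀/n) / β
d = ln(0.43/0.2) / 0.596 = ln(2.15) / 0.596 = 0.7655 / 0.596 = 1.284 km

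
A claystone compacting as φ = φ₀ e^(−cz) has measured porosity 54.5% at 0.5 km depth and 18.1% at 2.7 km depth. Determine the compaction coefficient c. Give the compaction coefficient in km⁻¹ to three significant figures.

0.501 km⁻¹

Athy: φ(z) = φ₀ e^(−cz) ⇒ φ₁/φ₂ = e^{c(z₂−z₁)} ⇒ c = ln(φ₁/φ₂)/(z₂−z₁)
c = ln(0.545/0.181) / (2.7 − 0.5) = ln(3.011) / 2.2 = 1.1023 / 2.2 = 0.501 km⁻¹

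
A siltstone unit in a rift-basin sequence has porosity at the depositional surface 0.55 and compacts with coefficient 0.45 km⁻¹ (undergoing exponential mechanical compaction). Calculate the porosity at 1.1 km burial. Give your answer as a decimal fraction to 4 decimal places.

n = n₀·exp(−β·z) = 0.55 × exp(−0.45 × 1.1) = 0.55 × exp(−0.495)
  = 0.55 × 0.6096 = 0.3353

0.3353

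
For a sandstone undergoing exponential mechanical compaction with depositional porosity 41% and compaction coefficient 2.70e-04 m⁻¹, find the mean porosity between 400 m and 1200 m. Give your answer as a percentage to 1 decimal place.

Working in km (1 km = 1000 m; k in km⁻¹ = k in m⁻¹ × 1000):
⟨n⟩ = (1/(d₂−d₁)) ∫ n₀ e^(−kd) dd = n₀·(e^(−k·d₁) − e^(−k·d₂)) / (k·(d₂−d₁))
e^(−0.27×0.4) = 0.8976; e^(−0.27×1.2) = 0.7233
⟨n⟩ = 0.41 × (0.8976 − 0.7233) / (0.27 × 0.8) = 0.41 × 0.8073 = 0.3310

33.1%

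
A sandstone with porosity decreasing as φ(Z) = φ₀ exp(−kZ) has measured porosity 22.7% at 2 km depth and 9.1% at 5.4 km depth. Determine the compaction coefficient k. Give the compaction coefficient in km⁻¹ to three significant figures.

Athy: φ(Z) = φ₀ e^(−kZ) ⇒ φ₁/φ₂ = e^{k(Z₂−Z₁)} ⇒ k = ln(φ₁/φ₂)/(Z₂−Z₁)
k = ln(0.227/0.091) / (5.4 − 2) = ln(2.495) / 3.4 = 0.9141 / 3.4 = 0.2689 km⁻¹

0.269 km⁻¹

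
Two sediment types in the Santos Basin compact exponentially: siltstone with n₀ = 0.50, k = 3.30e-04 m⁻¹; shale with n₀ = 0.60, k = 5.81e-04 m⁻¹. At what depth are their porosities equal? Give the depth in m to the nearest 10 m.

730 m

Working in km (1 km = 1000 m; k in km⁻¹ = k in m⁻¹ × 1000):
Set n₀ₐ e^(−kₐd) = n₀ᵦ e^(−kᵦd) ⇒ ln(n₀ₐ/n₀ᵦ) = (kₐ − kᵦ)·d
d = ln(0.5/0.6) / (0.33 − 0.581) = -0.1823 / -0.251 = 0.726 km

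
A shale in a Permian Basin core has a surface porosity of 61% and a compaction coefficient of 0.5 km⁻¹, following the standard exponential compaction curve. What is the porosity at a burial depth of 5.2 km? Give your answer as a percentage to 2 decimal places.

phi = phi₀·exp(−k·Z) = 0.61 × exp(−0.5 × 5.2) = 0.61 × exp(−2.6)
  = 0.61 × 0.0743 = 0.0453

4.53%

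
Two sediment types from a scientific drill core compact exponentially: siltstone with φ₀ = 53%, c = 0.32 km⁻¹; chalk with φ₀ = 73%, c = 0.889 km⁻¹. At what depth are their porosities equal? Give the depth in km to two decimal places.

0.56 km

Set φ₀ₐ e^(−cₐd) = φ₀ᵦ e^(−cᵦd) ⇒ ln(φ₀ₐ/φ₀ᵦ) = (cₐ − cᵦ)·d
d = ln(0.53/0.73) / (0.32 − 0.889) = -0.3202 / -0.569 = 0.563 km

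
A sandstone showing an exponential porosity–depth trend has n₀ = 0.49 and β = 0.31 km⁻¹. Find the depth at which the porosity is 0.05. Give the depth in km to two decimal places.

Invert Athy's law: d = ln(n₀/n) / β
d = ln(0.49/0.05) / 0.31 = ln(9.8) / 0.31 = 2.2824 / 0.31 = 7.363 km

7.36 km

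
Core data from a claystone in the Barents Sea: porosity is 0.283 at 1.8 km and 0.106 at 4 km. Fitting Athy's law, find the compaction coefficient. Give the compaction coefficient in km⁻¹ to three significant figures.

0.446 km⁻¹

Athy: φ(Z) = φ₀ e^(−kZ) ⇒ φ₁/φ₂ = e^{k(Z₂−Z₁)} ⇒ k = ln(φ₁/φ₂)/(Z₂−Z₁)
k = ln(0.283/0.106) / (4 − 1.8) = ln(2.67) / 2.2 = 0.9820 / 2.2 = 0.4464 km⁻¹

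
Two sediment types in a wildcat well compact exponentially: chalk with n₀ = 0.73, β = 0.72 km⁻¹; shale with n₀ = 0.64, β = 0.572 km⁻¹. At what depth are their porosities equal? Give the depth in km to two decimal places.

Set n₀ₐ e^(−βₐd) = n₀ᵦ e^(−βᵦd) ⇒ ln(n₀ₐ/n₀ᵦ) = (βₐ − βᵦ)·d
d = ln(0.73/0.64) / (0.72 − 0.572) = 0.1316 / 0.148 = 0.889 km

0.89 km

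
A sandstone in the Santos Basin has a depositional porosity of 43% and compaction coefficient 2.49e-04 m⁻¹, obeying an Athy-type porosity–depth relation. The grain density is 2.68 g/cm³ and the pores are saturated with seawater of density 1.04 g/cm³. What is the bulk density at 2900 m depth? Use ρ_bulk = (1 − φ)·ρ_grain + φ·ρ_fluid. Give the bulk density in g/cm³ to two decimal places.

Working in km (1 km = 1000 m; β in km⁻¹ = β in m⁻¹ × 1000):
Porosity at depth: phi = 0.43·exp(−0.249×2.9) = 0.43×0.4857 = 0.2089
Bulk density: ρ_b = (1−phi)ρ_g + phi·ρ_f = 0.7911×2.68 + 0.2089×1.04
       = 2.120 + 0.217 = 2.337 g/cm³

2.34 g/cm³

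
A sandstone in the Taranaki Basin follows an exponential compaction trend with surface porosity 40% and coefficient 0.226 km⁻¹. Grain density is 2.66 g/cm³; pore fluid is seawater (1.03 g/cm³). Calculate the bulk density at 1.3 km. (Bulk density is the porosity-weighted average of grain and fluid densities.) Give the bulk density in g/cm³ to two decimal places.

2.17 g/cm³

Porosity at depth: φ = 0.4·exp(−0.226×1.3) = 0.4×0.7454 = 0.2982
Bulk density: ρ_b = (1−φ)ρ_g + φ·ρ_f = 0.7018×2.66 + 0.2982×1.03
       = 1.867 + 0.307 = 2.174 g/cm³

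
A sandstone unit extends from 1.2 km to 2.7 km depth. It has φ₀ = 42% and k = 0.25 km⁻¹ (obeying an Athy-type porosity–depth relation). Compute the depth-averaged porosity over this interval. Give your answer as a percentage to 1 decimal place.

⟨φ⟩ = (1/(d₂−d₁)) ∫ φ₀ e^(−kd) dd = φ₀·(e^(−k·d₁) − e^(−k·d₂)) / (k·(d₂−d₁))
e^(−0.25×1.2) = 0.7408; e^(−0.25×2.7) = 0.5092
⟨φ⟩ = 0.42 × (0.7408 − 0.5092) / (0.25 × 1.5) = 0.42 × 0.6178 = 0.2595

25.9%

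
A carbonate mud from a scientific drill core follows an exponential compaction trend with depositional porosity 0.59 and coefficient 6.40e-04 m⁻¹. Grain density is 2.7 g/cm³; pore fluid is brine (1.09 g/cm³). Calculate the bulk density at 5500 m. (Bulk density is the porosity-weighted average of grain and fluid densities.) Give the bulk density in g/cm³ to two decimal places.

Working in km (1 km = 1000 m; k in km⁻¹ = k in m⁻¹ × 1000):
Porosity at depth: n = 0.59·exp(−0.64×5.5) = 0.59×0.0296 = 0.0175
Bulk density: ρ_b = (1−n)ρ_g + n·ρ_f = 0.9825×2.7 + 0.0175×1.09
       = 2.653 + 0.019 = 2.672 g/cm³

2.67 g/cm³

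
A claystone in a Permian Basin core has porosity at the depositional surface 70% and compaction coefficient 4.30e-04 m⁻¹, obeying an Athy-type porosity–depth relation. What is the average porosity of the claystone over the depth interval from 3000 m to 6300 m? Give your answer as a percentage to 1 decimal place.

10.3%

Working in km (1 km = 1000 m; k in km⁻¹ = k in m⁻¹ × 1000):
⟨φ⟩ = (1/(d₂−d₁)) ∫ φ₀ e^(−kd) dd = φ₀·(e^(−k·d₁) − e^(−k·d₂)) / (k·(d₂−d₁))
e^(−0.43×3) = 0.2753; e^(−0.43×6.3) = 0.0666
⟨φ⟩ = 0.7 × (0.2753 − 0.0666) / (0.43 × 3.3) = 0.7 × 0.1471 = 0.1029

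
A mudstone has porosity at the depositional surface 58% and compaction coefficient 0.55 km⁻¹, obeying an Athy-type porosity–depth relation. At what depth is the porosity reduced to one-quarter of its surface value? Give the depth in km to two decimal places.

2.52 km

n/n₀ = 1/4 ⇒ exp(−k·z) = 1/4 ⇒ z = ln(4) / k
z = 1.3863 / 0.55 = 2.521 km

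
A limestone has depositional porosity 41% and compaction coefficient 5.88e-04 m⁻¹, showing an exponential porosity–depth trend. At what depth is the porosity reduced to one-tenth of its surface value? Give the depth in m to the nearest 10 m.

Working in km (1 km = 1000 m; β in km⁻¹ = β in m⁻¹ × 1000):
phi/phi₀ = 1/10 ⇒ exp(−β·z) = 1/10 ⇒ z = ln(10) / β
z = 2.3026 / 0.588 = 3.916 km

3920 m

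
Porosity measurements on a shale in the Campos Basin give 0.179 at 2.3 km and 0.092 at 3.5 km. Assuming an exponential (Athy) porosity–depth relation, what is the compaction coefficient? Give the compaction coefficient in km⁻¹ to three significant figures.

Athy: phi(z) = phi₀ e^(−cz) ⇒ phi₁/phi₂ = e^{c(z₂−z₁)} ⇒ c = ln(phi₁/phi₂)/(z₂−z₁)
c = ln(0.179/0.092) / (3.5 − 2.3) = ln(1.946) / 1.2 = 0.6656 / 1.2 = 0.5547 km⁻¹

0.555 km⁻¹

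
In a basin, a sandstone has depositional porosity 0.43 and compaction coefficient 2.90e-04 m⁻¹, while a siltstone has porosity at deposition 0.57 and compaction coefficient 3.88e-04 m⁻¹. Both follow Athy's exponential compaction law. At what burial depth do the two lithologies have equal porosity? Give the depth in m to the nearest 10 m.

Working in km (1 km = 1000 m; β in km⁻¹ = β in m⁻¹ × 1000):
Set φ₀ₐ e^(−βₐd) = φ₀ᵦ e^(−βᵦd) ⇒ ln(φ₀ₐ/φ₀ᵦ) = (βₐ − βᵦ)·d
d = ln(0.43/0.57) / (0.29 − 0.388) = -0.2819 / -0.098 = 2.876 km

2880 m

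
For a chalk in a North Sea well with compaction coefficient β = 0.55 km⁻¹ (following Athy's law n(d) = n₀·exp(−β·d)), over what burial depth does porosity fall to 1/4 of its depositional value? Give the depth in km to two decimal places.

n/n₀ = 1/4 ⇒ exp(−β·d) = 1/4 ⇒ d = ln(4) / β
d = 1.3863 / 0.55 = 2.521 km

2.52 km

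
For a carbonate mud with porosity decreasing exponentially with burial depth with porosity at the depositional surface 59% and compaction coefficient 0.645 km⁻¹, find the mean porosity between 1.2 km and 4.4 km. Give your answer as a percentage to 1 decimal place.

11.5%

⟨φ⟩ = (1/(z₂−z₁)) ∫ φ₀ e^(−βz) dz = φ₀·(e^(−β·z₁) − e^(−β·z₂)) / (β·(z₂−z₁))
e^(−0.645×1.2) = 0.4612; e^(−0.645×4.4) = 0.0585
⟨φ⟩ = 0.59 × (0.4612 − 0.0585) / (0.645 × 3.2) = 0.59 × 0.1951 = 0.1151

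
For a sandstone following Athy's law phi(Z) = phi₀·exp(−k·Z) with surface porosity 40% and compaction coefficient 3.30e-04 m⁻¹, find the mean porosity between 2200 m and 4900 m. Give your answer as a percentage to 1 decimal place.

12.8%

Working in km (1 km = 1000 m; k in km⁻¹ = k in m⁻¹ × 1000):
⟨phi⟩ = (1/(Z₂−Z₁)) ∫ phi₀ e^(−kZ) dZ = phi₀·(e^(−k·Z₁) − e^(−k·Z₂)) / (k·(Z₂−Z₁))
e^(−0.33×2.2) = 0.4838; e^(−0.33×4.9) = 0.1985
⟨phi⟩ = 0.4 × (0.4838 − 0.1985) / (0.33 × 2.7) = 0.4 × 0.3203 = 0.1281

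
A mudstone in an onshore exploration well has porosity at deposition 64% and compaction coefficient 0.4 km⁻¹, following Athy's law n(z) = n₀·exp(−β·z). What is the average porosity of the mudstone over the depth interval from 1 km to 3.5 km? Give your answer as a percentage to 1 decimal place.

⟨n⟩ = (1/(z₂−z₁)) ∫ n₀ e^(−βz) dz = n₀·(e^(−β·z₁) − e^(−β·z₂)) / (β·(z₂−z₁))
e^(−0.4×1) = 0.6703; e^(−0.4×3.5) = 0.2466
⟨n⟩ = 0.64 × (0.6703 − 0.2466) / (0.4 × 2.5) = 0.64 × 0.4237 = 0.2712

27.1%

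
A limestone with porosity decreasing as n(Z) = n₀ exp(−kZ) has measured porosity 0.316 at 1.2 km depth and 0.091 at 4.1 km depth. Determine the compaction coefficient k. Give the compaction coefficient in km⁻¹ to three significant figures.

0.429 km⁻¹

Athy: n(Z) = n₀ e^(−kZ) ⇒ n₁/n₂ = e^{k(Z₂−Z₁)} ⇒ k = ln(n₁/n₂)/(Z₂−Z₁)
k = ln(0.316/0.091) / (4.1 − 1.2) = ln(3.473) / 2.9 = 1.2449 / 2.9 = 0.4293 km⁻¹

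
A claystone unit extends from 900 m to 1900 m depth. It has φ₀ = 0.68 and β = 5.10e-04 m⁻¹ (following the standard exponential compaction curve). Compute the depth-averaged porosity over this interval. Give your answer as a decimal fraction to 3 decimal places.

Working in km (1 km = 1000 m; β in km⁻¹ = β in m⁻¹ × 1000):
⟨φ⟩ = (1/(z₂−z₁)) ∫ φ₀ e^(−βz) dz = φ₀·(e^(−β·z₁) − e^(−β·z₂)) / (β·(z₂−z₁))
e^(−0.51×0.9) = 0.6319; e^(−0.51×1.9) = 0.3795
⟨φ⟩ = 0.68 × (0.6319 − 0.3795) / (0.51 × 1) = 0.68 × 0.4950 = 0.3366

0.337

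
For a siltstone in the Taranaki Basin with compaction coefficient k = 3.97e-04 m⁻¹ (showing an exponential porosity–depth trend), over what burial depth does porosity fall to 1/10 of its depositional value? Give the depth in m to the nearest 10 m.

Working in km (1 km = 1000 m; k in km⁻¹ = k in m⁻¹ × 1000):
φ/φ₀ = 1/10 ⇒ exp(−k·Z) = 1/10 ⇒ Z = ln(10) / k
Z = 2.3026 / 0.397 = 5.800 km

5800 m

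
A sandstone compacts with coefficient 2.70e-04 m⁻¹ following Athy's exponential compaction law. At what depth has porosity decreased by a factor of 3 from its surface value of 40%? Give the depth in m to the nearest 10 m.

4070 m

Working in km (1 km = 1000 m; β in km⁻¹ = β in m⁻¹ × 1000):
φ/φ₀ = 1/3 ⇒ exp(−β·d) = 1/3 ⇒ d = ln(3) / β
d = 1.0986 / 0.27 = 4.069 km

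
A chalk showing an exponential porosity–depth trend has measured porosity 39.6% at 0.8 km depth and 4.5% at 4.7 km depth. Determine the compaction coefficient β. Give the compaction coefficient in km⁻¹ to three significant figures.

0.558 km⁻¹

Athy: n(z) = n₀ e^(−βz) ⇒ n₁/n₂ = e^{β(z₂−z₁)} ⇒ β = ln(n₁/n₂)/(z₂−z₁)
β = ln(0.396/0.045) / (4.7 − 0.8) = ln(8.8) / 3.9 = 2.1748 / 3.9 = 0.5576 km⁻¹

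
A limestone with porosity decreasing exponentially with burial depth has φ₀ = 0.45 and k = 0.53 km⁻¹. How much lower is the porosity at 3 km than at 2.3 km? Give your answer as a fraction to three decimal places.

φ(2.3) = 0.45·e^(−0.53×2.3) = 0.1330
φ(3) = 0.45·e^(−0.53×3) = 0.0918
Δφ = 0.1330 − 0.0918 = 0.0412

0.041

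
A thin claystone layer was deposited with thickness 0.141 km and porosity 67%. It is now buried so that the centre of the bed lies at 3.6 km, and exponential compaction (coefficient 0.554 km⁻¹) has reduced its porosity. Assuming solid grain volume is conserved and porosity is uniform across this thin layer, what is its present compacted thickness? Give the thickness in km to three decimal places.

Porosity at 3.6 km: φ = 0.67·exp(−0.554×3.6) = 0.0912
Solid-volume conservation: h(1−φ) = h₀(1−φ₀) ⇒ h = h₀·(1−φ₀)/(1−φ)
h = 0.141 × (1 − 0.67)/(1 − 0.0912) = 0.141 × 0.3631 = 0.0512 km

0.051 km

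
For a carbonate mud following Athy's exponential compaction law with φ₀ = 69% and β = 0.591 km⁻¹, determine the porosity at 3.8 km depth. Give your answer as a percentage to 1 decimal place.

φ = φ₀·exp(−β·z) = 0.69 × exp(−0.591 × 3.8) = 0.69 × exp(−2.246)
  = 0.69 × 0.1058 = 0.0730

7.3%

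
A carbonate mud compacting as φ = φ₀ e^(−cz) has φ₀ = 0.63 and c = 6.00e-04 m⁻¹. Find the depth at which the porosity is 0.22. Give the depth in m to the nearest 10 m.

Working in km (1 km = 1000 m; c in km⁻¹ = c in m⁻¹ × 1000):
Invert Athy's law: z = ln(φ₀/φ) / c
z = ln(0.63/0.22) / 0.6 = ln(2.864) / 0.6 = 1.0521 / 0.6 = 1.753 km

1750 m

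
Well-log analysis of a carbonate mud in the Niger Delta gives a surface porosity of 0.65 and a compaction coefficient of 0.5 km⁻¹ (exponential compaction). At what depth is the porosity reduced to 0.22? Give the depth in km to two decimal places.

2.17 km

Invert Athy's law: z = ln(phi₀/phi) / c
z = ln(0.65/0.22) / 0.5 = ln(2.955) / 0.5 = 1.0833 / 0.5 = 2.167 km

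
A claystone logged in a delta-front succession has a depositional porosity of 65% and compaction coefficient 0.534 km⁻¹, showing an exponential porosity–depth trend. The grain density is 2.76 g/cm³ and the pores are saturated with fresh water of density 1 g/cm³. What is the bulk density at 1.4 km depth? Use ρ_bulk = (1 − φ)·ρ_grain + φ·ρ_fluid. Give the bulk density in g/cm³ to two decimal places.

Porosity at depth: n = 0.65·exp(−0.534×1.4) = 0.65×0.4735 = 0.3078
Bulk density: ρ_b = (1−n)ρ_g + n·ρ_f = 0.6922×2.76 + 0.3078×1
       = 1.911 + 0.308 = 2.218 g/cm³

2.22 g/cm³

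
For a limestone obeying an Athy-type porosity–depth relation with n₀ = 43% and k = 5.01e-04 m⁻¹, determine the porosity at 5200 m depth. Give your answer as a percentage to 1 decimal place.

3.2%

Working in km (1 km = 1000 m; k in km⁻¹ = k in m⁻¹ × 1000):
n = n₀·exp(−k·d) = 0.43 × exp(−0.501 × 5.2) = 0.43 × exp(−2.605)
  = 0.43 × 0.0739 = 0.0318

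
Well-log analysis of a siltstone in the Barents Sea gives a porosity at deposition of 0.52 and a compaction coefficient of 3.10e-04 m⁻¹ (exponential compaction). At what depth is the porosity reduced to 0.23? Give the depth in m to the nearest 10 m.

2630 m

Working in km (1 km = 1000 m; β in km⁻¹ = β in m⁻¹ × 1000):
Invert Athy's law: z = ln(n₀/n) / β
z = ln(0.52/0.23) / 0.31 = ln(2.261) / 0.31 = 0.8157 / 0.31 = 2.631 km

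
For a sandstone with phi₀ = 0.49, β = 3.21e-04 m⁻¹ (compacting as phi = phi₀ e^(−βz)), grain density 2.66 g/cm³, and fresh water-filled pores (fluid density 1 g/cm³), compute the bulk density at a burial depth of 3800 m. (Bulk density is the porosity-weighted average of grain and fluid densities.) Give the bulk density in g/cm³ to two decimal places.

Working in km (1 km = 1000 m; β in km⁻¹ = β in m⁻¹ × 1000):
Porosity at depth: phi = 0.49·exp(−0.321×3.8) = 0.49×0.2953 = 0.1447
Bulk density: ρ_b = (1−phi)ρ_g + phi·ρ_f = 0.8553×2.66 + 0.1447×1
       = 2.275 + 0.145 = 2.420 g/cm³

2.42 g/cm³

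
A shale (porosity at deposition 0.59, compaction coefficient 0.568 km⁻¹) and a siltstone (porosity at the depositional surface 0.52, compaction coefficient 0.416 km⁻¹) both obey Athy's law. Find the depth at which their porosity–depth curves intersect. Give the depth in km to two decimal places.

0.83 km

Set n₀ₐ e^(−βₐZ) = n₀ᵦ e^(−βᵦZ) ⇒ ln(n₀ₐ/n₀ᵦ) = (βₐ − βᵦ)·Z
Z = ln(0.59/0.52) / (0.568 − 0.416) = 0.1263 / 0.152 = 0.831 km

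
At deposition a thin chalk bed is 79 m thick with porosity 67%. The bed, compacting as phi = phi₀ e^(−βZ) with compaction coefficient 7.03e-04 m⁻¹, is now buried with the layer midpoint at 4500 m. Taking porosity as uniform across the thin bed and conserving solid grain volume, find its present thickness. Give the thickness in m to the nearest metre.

Working in km (1 km = 1000 m; β in km⁻¹ = β in m⁻¹ × 1000):
Porosity at 4.5 km: phi = 0.67·exp(−0.703×4.5) = 0.0283
Solid-volume conservation: h(1−phi) = h₀(1−phi₀) ⇒ h = h₀·(1−phi₀)/(1−phi)
h = 0.079 × (1 − 0.67)/(1 − 0.0283) = 0.079 × 0.3396 = 0.0268 km

27 m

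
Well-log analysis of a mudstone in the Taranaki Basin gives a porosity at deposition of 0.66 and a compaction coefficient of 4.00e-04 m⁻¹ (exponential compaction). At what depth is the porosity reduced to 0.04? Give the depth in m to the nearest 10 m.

7010 m

Working in km (1 km = 1000 m; k in km⁻¹ = k in m⁻¹ × 1000):
Invert Athy's law: z = ln(phi₀/phi) / k
z = ln(0.66/0.04) / 0.4 = ln(16.5) / 0.4 = 2.8034 / 0.4 = 7.008 km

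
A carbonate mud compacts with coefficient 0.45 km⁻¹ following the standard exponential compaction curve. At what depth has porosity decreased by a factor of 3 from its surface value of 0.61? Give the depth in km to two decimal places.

phi/phi₀ = 1/3 ⇒ exp(−β·d) = 1/3 ⇒ d = ln(3) / β
d = 1.0986 / 0.45 = 2.441 km

2.44 km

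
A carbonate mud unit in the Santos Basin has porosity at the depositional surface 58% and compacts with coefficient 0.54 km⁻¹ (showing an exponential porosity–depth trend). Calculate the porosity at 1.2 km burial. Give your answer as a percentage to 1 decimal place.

phi = phi₀·exp(−c·z) = 0.58 × exp(−0.54 × 1.2) = 0.58 × exp(−0.648)
  = 0.58 × 0.5231 = 0.3034

30.3%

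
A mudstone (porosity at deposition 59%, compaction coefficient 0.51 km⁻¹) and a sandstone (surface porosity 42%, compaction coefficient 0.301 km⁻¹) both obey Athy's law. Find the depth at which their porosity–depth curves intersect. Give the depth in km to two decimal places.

Set phi₀ₐ e^(−βₐd) = phi₀ᵦ e^(−βᵦd) ⇒ ln(phi₀ₐ/phi₀ᵦ) = (βₐ − βᵦ)·d
d = ln(0.59/0.42) / (0.51 − 0.301) = 0.3399 / 0.209 = 1.626 km

1.63 km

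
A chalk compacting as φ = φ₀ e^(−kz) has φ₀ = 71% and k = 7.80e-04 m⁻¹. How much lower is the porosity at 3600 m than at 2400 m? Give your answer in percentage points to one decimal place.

6.6 percentage points

Working in km (1 km = 1000 m; k in km⁻¹ = k in m⁻¹ × 1000):
φ(2.4) = 0.71·e^(−0.78×2.4) = 0.1092
φ(3.6) = 0.71·e^(−0.78×3.6) = 0.0428
Δφ = 0.1092 − 0.0428 = 0.0664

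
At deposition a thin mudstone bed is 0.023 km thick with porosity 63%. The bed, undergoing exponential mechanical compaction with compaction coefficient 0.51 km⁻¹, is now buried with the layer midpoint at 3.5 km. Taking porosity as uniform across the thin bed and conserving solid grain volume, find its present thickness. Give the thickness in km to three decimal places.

0.010 km

Porosity at 3.5 km: phi = 0.63·exp(−0.51×3.5) = 0.1057
Solid-volume conservation: h(1−phi) = h₀(1−phi₀) ⇒ h = h₀·(1−phi₀)/(1−phi)
h = 0.023 × (1 − 0.63)/(1 − 0.1057) = 0.023 × 0.4137 = 0.0095 km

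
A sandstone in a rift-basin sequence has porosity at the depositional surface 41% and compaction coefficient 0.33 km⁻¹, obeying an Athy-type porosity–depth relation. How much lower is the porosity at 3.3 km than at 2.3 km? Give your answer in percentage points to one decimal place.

n(2.3) = 0.41·e^(−0.33×2.3) = 0.1919
n(3.3) = 0.41·e^(−0.33×3.3) = 0.1380
Δn = 0.1919 − 0.1380 = 0.0539

5.4 percentage points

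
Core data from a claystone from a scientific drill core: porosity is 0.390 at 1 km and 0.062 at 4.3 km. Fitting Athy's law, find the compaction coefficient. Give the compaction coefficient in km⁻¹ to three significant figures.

Athy: φ(z) = φ₀ e^(−βz) ⇒ φ₁/φ₂ = e^{β(z₂−z₁)} ⇒ β = ln(φ₁/φ₂)/(z₂−z₁)
β = ln(0.39/0.062) / (4.3 − 1) = ln(6.29) / 3.3 = 1.8390 / 3.3 = 0.5573 km⁻¹

0.557 km⁻¹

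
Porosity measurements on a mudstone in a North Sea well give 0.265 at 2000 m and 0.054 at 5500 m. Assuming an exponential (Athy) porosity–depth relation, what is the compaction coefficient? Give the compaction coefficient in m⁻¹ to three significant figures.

Working in km (1 km = 1000 m; c in km⁻¹ = c in m⁻¹ × 1000):
Athy: n(z) = n₀ e^(−cz) ⇒ n₁/n₂ = e^{c(z₂−z₁)} ⇒ c = ln(n₁/n₂)/(z₂−z₁)
c = ln(0.265/0.054) / (5.5 − 2) = ln(4.907) / 3.5 = 1.5907 / 3.5 = 0.4545 km⁻¹

0.000454 m⁻¹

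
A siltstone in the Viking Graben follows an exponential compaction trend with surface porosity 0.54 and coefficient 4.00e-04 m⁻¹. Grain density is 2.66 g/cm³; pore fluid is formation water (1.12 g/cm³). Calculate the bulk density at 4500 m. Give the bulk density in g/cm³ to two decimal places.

2.52 g/cm³

Working in km (1 km = 1000 m; c in km⁻¹ = c in m⁻¹ × 1000):
Porosity at depth: φ = 0.54·exp(−0.4×4.5) = 0.54×0.1653 = 0.0893
Bulk density: ρ_b = (1−φ)ρ_g + φ·ρ_f = 0.9107×2.66 + 0.0893×1.12
       = 2.423 + 0.100 = 2.523 g/cm³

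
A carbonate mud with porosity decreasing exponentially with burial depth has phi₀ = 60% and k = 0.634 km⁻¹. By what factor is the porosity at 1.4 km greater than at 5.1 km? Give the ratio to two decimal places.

10.44

phi(z₁)/phi(z₂) = e^(−k·z₁)/e^(−k·z₂) = e^{k(z₂−z₁)}
= exp(0.634 × 3.7) = exp(2.346) = 10.4416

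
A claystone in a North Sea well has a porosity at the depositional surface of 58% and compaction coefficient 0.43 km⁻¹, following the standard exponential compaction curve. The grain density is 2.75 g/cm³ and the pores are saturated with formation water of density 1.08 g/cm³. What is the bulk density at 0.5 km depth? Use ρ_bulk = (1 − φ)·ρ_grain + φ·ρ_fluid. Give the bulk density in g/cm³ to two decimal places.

1.97 g/cm³

Porosity at depth: phi = 0.58·exp(−0.43×0.5) = 0.58×0.8065 = 0.4678
Bulk density: ρ_b = (1−phi)ρ_g + phi·ρ_f = 0.5322×2.75 + 0.4678×1.08
       = 1.464 + 0.505 = 1.969 g/cm³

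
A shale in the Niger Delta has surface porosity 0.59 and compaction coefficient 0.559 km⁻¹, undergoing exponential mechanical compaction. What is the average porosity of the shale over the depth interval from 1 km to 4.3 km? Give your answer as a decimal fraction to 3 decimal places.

0.154

⟨phi⟩ = (1/(z₂−z₁)) ∫ phi₀ e^(−βz) dz = phi₀·(e^(−β·z₁) − e^(−β·z₂)) / (β·(z₂−z₁))
e^(−0.559×1) = 0.5718; e^(−0.559×4.3) = 0.0904
⟨phi⟩ = 0.59 × (0.5718 − 0.0904) / (0.559 × 3.3) = 0.59 × 0.2610 = 0.1540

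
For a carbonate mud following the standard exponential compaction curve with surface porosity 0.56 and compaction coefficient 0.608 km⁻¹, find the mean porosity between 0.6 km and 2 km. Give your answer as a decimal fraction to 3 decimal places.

⟨phi⟩ = (1/(d₂−d₁)) ∫ phi₀ e^(−cd) dd = phi₀·(e^(−c·d₁) − e^(−c·d₂)) / (c·(d₂−d₁))
e^(−0.608×0.6) = 0.6943; e^(−0.608×2) = 0.2964
⟨phi⟩ = 0.56 × (0.6943 − 0.2964) / (0.608 × 1.4) = 0.56 × 0.4675 = 0.2618

0.262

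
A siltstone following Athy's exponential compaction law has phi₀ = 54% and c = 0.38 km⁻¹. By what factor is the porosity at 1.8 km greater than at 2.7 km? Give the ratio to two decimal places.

phi(d₁)/phi(d₂) = e^(−c·d₁)/e^(−c·d₂) = e^{c(d₂−d₁)}
= exp(0.38 × 0.9) = exp(0.342) = 1.4078

1.41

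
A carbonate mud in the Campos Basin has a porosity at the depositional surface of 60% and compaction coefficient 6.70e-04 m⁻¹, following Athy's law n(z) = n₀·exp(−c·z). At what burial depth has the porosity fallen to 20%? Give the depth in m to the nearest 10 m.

Working in km (1 km = 1000 m; c in km⁻¹ = c in m⁻¹ × 1000):
Invert Athy's law: z = ln(n₀/n) / c
z = ln(0.6/0.2) / 0.67 = ln(3) / 0.67 = 1.0986 / 0.67 = 1.640 km

1640 m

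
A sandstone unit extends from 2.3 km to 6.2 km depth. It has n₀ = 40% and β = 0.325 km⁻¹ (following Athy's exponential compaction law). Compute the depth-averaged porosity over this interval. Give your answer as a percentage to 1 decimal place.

⟨n⟩ = (1/(d₂−d₁)) ∫ n₀ e^(−βd) dd = n₀·(e^(−β·d₁) − e^(−β·d₂)) / (β·(d₂−d₁))
e^(−0.325×2.3) = 0.4735; e^(−0.325×6.2) = 0.1333
⟨n⟩ = 0.4 × (0.4735 − 0.1333) / (0.325 × 3.9) = 0.4 × 0.2684 = 0.1074

10.7%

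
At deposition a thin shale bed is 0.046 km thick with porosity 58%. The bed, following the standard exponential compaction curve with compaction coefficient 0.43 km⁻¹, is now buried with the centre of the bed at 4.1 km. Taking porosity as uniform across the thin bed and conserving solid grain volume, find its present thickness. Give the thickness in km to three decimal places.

0.021 km

Porosity at 4.1 km: n = 0.58·exp(−0.43×4.1) = 0.0995
Solid-volume conservation: h(1−n) = h₀(1−n₀) ⇒ h = h₀·(1−n₀)/(1−n)
h = 0.046 × (1 − 0.58)/(1 − 0.0995) = 0.046 × 0.4664 = 0.0215 km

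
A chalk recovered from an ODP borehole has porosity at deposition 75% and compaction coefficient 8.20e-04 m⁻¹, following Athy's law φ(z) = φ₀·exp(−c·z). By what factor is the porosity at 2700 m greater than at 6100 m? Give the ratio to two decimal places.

Working in km (1 km = 1000 m; c in km⁻¹ = c in m⁻¹ × 1000):
φ(z₁)/φ(z₂) = e^(−c·z₁)/e^(−c·z₂) = e^{c(z₂−z₁)}
= exp(0.82 × 3.4) = exp(2.788) = 16.2485

16.25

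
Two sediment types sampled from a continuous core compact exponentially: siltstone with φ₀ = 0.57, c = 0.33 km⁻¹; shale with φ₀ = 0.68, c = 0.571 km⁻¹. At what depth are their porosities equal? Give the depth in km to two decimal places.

0.73 km

Set φ₀ₐ e^(−cₐd) = φ₀ᵦ e^(−cᵦd) ⇒ ln(φ₀ₐ/φ₀ᵦ) = (cₐ − cᵦ)·d
d = ln(0.57/0.68) / (0.33 − 0.571) = -0.1765 / -0.241 = 0.732 km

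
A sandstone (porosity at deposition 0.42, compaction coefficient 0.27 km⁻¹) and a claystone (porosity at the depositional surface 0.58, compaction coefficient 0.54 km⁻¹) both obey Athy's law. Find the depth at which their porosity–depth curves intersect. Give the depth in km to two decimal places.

1.20 km

Set φ₀ₐ e^(−βₐd) = φ₀ᵦ e^(−βᵦd) ⇒ ln(φ₀ₐ/φ₀ᵦ) = (βₐ − βᵦ)·d
d = ln(0.42/0.58) / (0.27 − 0.54) = -0.3228 / -0.27 = 1.195 km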